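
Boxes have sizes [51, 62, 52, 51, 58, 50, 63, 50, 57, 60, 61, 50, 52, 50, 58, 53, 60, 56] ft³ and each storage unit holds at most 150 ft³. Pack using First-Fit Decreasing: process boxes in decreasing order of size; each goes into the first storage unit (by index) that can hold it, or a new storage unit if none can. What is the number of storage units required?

Sorted descending: 63, 62, 61, 60, 60, 58, 58, 57, 56, 53, 52, 52, 51, 51, 50, 50, 50, 50.
storage unit 1: place 63 ft³, 87 ft³ left
storage unit 1: place 62 ft³, 25 ft³ left
storage unit 2: place 61 ft³, 89 ft³ left
storage unit 2: place 60 ft³, 29 ft³ left
storage unit 3: place 60 ft³, 90 ft³ left
storage unit 3: place 58 ft³, 32 ft³ left
storage unit 4: place 58 ft³, 92 ft³ left
storage unit 4: place 57 ft³, 35 ft³ left
storage unit 5: place 56 ft³, 94 ft³ left
storage unit 5: place 53 ft³, 41 ft³ left
storage unit 6: place 52 ft³, 98 ft³ left
storage unit 6: place 52 ft³, 46 ft³ left
storage unit 7: place 51 ft³, 99 ft³ left
storage unit 7: place 51 ft³, 48 ft³ left
storage unit 8: place 50 ft³, 100 ft³ left
storage unit 8: place 50 ft³, 50 ft³ left
storage unit 8: place 50 ft³, 0 ft³ left
storage unit 9: place 50 ft³, 100 ft³ left
Final storage units: [63,62] [61,60] [60,58] [58,57] [56,53] [52,52] [51,51] [50,50,50] [50].

9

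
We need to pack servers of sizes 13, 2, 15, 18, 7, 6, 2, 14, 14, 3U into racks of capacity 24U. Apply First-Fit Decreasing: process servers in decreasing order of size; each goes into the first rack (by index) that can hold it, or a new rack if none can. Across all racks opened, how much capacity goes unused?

26

Sorted descending: 18, 15, 14, 14, 13, 7, 6, 3, 2, 2.
Put 18U in rack 1; 6U remain.
Put 15U in rack 2; 9U remain.
Put 14U in rack 3; 10U remain.
Put 14U in rack 4; 10U remain.
Put 13U in rack 5; 11U remain.
Put 7U in rack 2; 2U remain.
Put 6U in rack 1; 0U remain.
Put 3U in rack 3; 7U remain.
Put 2U in rack 2; 0U remain.
Put 2U in rack 3; 5U remain.
5 racks × 24U = 120U; used 94U; unused 26U.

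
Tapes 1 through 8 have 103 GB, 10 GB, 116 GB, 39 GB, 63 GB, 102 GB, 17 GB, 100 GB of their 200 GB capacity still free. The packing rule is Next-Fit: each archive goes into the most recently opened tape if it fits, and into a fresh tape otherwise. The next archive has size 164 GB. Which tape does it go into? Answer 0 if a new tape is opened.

Next-Fit only looks at tape 8, which has 100 GB free.
164 GB does not fit, so a new tape is opened.

0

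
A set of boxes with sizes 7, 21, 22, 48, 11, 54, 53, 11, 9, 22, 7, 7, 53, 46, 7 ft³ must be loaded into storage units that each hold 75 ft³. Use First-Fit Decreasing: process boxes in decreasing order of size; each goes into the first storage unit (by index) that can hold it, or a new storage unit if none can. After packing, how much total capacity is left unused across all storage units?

Sorted descending: 54, 53, 53, 48, 46, 22, 22, 21, 11, 11, 9, 7, 7, 7, 7.
Put 54 ft³ in storage unit 1; 21 ft³ remain.
Put 53 ft³ in storage unit 2; 22 ft³ remain.
Put 53 ft³ in storage unit 3; 22 ft³ remain.
Put 48 ft³ in storage unit 4; 27 ft³ remain.
Put 46 ft³ in storage unit 5; 29 ft³ remain.
Put 22 ft³ in storage unit 2; 0 ft³ remain.
Put 22 ft³ in storage unit 3; 0 ft³ remain.
Put 21 ft³ in storage unit 1; 0 ft³ remain.
Put 11 ft³ in storage unit 4; 16 ft³ remain.
Put 11 ft³ in storage unit 4; 5 ft³ remain.
Put 9 ft³ in storage unit 5; 20 ft³ remain.
Put 7 ft³ in storage unit 5; 13 ft³ remain.
Put 7 ft³ in storage unit 5; 6 ft³ remain.
Put 7 ft³ in storage unit 6; 68 ft³ remain.
Put 7 ft³ in storage unit 6; 61 ft³ remain.
6 storage units × 75 ft³ = 450 ft³; used 378 ft³; unused 72 ft³.

72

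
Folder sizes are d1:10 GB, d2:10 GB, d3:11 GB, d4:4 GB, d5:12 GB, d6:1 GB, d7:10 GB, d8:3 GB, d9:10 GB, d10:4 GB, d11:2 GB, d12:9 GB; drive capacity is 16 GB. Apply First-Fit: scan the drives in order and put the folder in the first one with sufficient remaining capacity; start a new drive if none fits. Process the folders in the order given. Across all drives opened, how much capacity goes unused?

26

d1 (10 GB) → drive 1 (remaining 6 GB)
d2 (10 GB) → drive 2 (remaining 6 GB)
d3 (11 GB) → drive 3 (remaining 5 GB)
d4 (4 GB) → drive 1 (remaining 2 GB)
d5 (12 GB) → drive 4 (remaining 4 GB)
d6 (1 GB) → drive 1 (remaining 1 GB)
d7 (10 GB) → drive 5 (remaining 6 GB)
d8 (3 GB) → drive 2 (remaining 3 GB)
d9 (10 GB) → drive 6 (remaining 6 GB)
d10 (4 GB) → drive 3 (remaining 1 GB)
d11 (2 GB) → drive 2 (remaining 1 GB)
d12 (9 GB) → drive 7 (remaining 7 GB)
7 drives × 16 GB = 112 GB; used 86 GB; unused 26 GB.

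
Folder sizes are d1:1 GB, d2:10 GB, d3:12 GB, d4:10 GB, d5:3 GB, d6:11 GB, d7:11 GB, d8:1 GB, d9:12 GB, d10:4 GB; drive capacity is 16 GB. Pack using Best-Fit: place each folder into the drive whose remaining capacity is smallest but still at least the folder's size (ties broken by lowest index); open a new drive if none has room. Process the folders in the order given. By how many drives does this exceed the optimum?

Best-Fit: [1,10] [12,3,1] [10] [11] [11] [12,4] → 6 drives.
6 folders exceed 8 GB (half the capacity), and no two of those can share a drive, so at least 6 drives are needed.
So 6 is already optimal.

0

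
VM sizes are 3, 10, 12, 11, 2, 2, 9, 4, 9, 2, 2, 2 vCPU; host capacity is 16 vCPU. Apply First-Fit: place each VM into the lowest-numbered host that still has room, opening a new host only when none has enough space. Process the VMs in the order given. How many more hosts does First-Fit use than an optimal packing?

First-Fit: [3,10,2] [12,2,2] [11,4] [9,2,2] [9] → 5 hosts.
Total size 68 vCPU; any packing needs at least ⌈68/16⌉ = 5 hosts.
So 5 is already optimal.

0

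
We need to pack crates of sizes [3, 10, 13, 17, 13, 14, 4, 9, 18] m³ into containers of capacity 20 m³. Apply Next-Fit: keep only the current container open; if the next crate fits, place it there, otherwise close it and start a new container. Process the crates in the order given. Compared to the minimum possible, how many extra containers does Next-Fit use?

1

Next-Fit: [3,10] [13] [17] [13] [14,4] [9] [18] → 7 containers.
Total size 101 m³; any packing needs at least ⌈101/20⌉ = 6 containers.
An optimal packing achieves that bound: [18] [17,3] [14,4] [13] [13] [10,9] → 6 containers.
Excess: 7 − 6 = 1.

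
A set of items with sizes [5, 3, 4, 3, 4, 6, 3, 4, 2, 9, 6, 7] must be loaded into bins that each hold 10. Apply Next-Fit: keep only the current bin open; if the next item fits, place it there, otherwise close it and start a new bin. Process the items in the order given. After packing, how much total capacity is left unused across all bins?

14

Put 5 in bin 1; 5 remain.
Put 3 in bin 1; 2 remain.
Put 4 in bin 2; 6 remain.
Put 3 in bin 2; 3 remain.
Put 4 in bin 3; 6 remain.
Put 6 in bin 3; 0 remain.
Put 3 in bin 4; 7 remain.
Put 4 in bin 4; 3 remain.
Put 2 in bin 4; 1 remain.
Put 9 in bin 5; 1 remain.
Put 6 in bin 6; 4 remain.
Put 7 in bin 7; 3 remain.
7 bins × 10 = 70; used 56; unused 14.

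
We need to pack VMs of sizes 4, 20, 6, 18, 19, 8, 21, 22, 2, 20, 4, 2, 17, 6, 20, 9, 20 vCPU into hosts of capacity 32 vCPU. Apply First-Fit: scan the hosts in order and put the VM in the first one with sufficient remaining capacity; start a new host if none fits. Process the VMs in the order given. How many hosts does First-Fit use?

9 hosts

Put 4 vCPU in host 1; 28 vCPU remain.
Put 20 vCPU in host 1; 8 vCPU remain.
Put 6 vCPU in host 1; 2 vCPU remain.
Put 18 vCPU in host 2; 14 vCPU remain.
Put 19 vCPU in host 3; 13 vCPU remain.
Put 8 vCPU in host 2; 6 vCPU remain.
Put 21 vCPU in host 4; 11 vCPU remain.
Put 22 vCPU in host 5; 10 vCPU remain.
Put 2 vCPU in host 1; 0 vCPU remain.
Put 20 vCPU in host 6; 12 vCPU remain.
Put 4 vCPU in host 2; 2 vCPU remain.
Put 2 vCPU in host 2; 0 vCPU remain.
Put 17 vCPU in host 7; 15 vCPU remain.
Put 6 vCPU in host 3; 7 vCPU remain.
Put 20 vCPU in host 8; 12 vCPU remain.
Put 9 vCPU in host 4; 2 vCPU remain.
Put 20 vCPU in host 9; 12 vCPU remain.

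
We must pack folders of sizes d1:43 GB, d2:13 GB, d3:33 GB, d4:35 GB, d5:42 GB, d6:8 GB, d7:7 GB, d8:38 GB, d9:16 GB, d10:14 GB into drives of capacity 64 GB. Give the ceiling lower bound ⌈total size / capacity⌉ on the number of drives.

4

Total size = 43 + 13 + 33 + 35 + 42 + 8 + 7 + 38 + 16 + 14 = 249 GB.
⌈249 / 64⌉ = 4.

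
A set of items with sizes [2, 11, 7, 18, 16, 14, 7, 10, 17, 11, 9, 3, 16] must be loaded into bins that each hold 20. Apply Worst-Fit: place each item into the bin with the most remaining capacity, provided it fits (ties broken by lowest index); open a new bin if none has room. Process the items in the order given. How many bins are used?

2 → bin 1 (remaining 18)
11 → bin 1 (remaining 7)
7 → bin 1 (remaining 0)
18 → bin 2 (remaining 2)
16 → bin 3 (remaining 4)
14 → bin 4 (remaining 6)
7 → bin 5 (remaining 13)
10 → bin 5 (remaining 3)
17 → bin 6 (remaining 3)
11 → bin 7 (remaining 9)
9 → bin 7 (remaining 0)
3 → bin 4 (remaining 3)
16 → bin 8 (remaining 4)

8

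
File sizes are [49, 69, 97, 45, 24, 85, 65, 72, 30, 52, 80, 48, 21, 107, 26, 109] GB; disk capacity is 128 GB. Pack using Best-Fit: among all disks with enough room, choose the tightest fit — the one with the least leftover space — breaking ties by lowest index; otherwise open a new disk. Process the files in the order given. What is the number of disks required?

9

Put 49 GB in disk 1; 79 GB remain.
Put 69 GB in disk 1; 10 GB remain.
Put 97 GB in disk 2; 31 GB remain.
Put 45 GB in disk 3; 83 GB remain.
Put 24 GB in disk 2; 7 GB remain.
Put 85 GB in disk 4; 43 GB remain.
Put 65 GB in disk 3; 18 GB remain.
Put 72 GB in disk 5; 56 GB remain.
Put 30 GB in disk 4; 13 GB remain.
Put 52 GB in disk 5; 4 GB remain.
Put 80 GB in disk 6; 48 GB remain.
Put 48 GB in disk 6; 0 GB remain.
Put 21 GB in disk 7; 107 GB remain.
Put 107 GB in disk 7; 0 GB remain.
Put 26 GB in disk 8; 102 GB remain.
Put 109 GB in disk 9; 19 GB remain.
Final disks: [49,69] [97,24] [45,65] [85,30] [72,52] [80,48] [21,107] [26] [109].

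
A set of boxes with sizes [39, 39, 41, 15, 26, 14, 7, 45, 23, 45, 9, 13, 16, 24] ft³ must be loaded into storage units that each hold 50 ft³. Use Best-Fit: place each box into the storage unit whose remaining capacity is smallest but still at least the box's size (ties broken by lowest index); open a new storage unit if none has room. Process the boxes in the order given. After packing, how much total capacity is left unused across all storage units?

44

Put 39 ft³ in storage unit 1; 11 ft³ remain.
Put 39 ft³ in storage unit 2; 11 ft³ remain.
Put 41 ft³ in storage unit 3; 9 ft³ remain.
Put 15 ft³ in storage unit 4; 35 ft³ remain.
Put 26 ft³ in storage unit 4; 9 ft³ remain.
Put 14 ft³ in storage unit 5; 36 ft³ remain.
Put 7 ft³ in storage unit 3; 2 ft³ remain.
Put 45 ft³ in storage unit 6; 5 ft³ remain.
Put 23 ft³ in storage unit 5; 13 ft³ remain.
Put 45 ft³ in storage unit 7; 5 ft³ remain.
Put 9 ft³ in storage unit 4; 0 ft³ remain.
Put 13 ft³ in storage unit 5; 0 ft³ remain.
Put 16 ft³ in storage unit 8; 34 ft³ remain.
Put 24 ft³ in storage unit 8; 10 ft³ remain.
8 storage units × 50 ft³ = 400 ft³; used 356 ft³; unused 44 ft³.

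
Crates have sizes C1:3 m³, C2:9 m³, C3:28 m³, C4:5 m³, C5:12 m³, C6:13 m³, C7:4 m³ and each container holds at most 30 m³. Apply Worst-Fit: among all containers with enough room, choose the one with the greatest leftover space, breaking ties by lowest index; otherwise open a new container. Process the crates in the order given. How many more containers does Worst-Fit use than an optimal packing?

0

Worst-Fit: [3,9,5,12] [28] [13,4] → 3 containers.
Total size 74 m³; any packing needs at least ⌈74/30⌉ = 3 containers.
So 3 is already optimal.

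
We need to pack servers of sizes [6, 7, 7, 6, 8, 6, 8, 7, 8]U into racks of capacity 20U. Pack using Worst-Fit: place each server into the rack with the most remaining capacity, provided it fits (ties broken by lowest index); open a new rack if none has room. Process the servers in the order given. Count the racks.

4

rack 1: place 6U, 14U left
rack 1: place 7U, 7U left
rack 1: place 7U, 0U left
rack 2: place 6U, 14U left
rack 2: place 8U, 6U left
rack 2: place 6U, 0U left
rack 3: place 8U, 12U left
rack 3: place 7U, 5U left
rack 4: place 8U, 12U left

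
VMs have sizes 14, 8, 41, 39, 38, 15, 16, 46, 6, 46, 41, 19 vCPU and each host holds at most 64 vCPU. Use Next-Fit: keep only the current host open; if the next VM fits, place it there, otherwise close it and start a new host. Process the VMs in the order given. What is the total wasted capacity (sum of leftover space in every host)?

host 1: place 14 vCPU, 50 vCPU left
host 1: place 8 vCPU, 42 vCPU left
host 1: place 41 vCPU, 1 vCPU left
host 2: place 39 vCPU, 25 vCPU left
host 3: place 38 vCPU, 26 vCPU left
host 3: place 15 vCPU, 11 vCPU left
host 4: place 16 vCPU, 48 vCPU left
host 4: place 46 vCPU, 2 vCPU left
host 5: place 6 vCPU, 58 vCPU left
host 5: place 46 vCPU, 12 vCPU left
host 6: place 41 vCPU, 23 vCPU left
host 6: place 19 vCPU, 4 vCPU left
6 hosts × 64 vCPU = 384 vCPU; used 329 vCPU; unused 55 vCPU.

55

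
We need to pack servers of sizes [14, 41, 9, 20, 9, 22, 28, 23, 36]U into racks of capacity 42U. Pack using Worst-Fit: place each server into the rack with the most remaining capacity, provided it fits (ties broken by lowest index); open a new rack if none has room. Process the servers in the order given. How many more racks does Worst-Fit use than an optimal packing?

Worst-Fit: [14,9] [41] [20,9] [22] [28] [23] [36] → 7 racks.
Total size 202U; any packing needs at least ⌈202/42⌉ = 5 racks.
An optimal packing achieves that bound: [41] [36] [28,14] [23,9,9] [22,20] → 5 racks.
Excess: 7 − 5 = 2.

2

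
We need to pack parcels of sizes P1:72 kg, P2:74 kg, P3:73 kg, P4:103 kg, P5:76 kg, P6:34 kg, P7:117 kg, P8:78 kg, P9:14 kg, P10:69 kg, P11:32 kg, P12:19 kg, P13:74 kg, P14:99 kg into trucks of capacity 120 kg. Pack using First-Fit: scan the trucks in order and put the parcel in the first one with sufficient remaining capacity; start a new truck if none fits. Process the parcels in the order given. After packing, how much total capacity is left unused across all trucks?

Put P1 (72 kg) in truck 1; 48 kg remain.
Put P2 (74 kg) in truck 2; 46 kg remain.
Put P3 (73 kg) in truck 3; 47 kg remain.
Put P4 (103 kg) in truck 4; 17 kg remain.
Put P5 (76 kg) in truck 5; 44 kg remain.
Put P6 (34 kg) in truck 1; 14 kg remain.
Put P7 (117 kg) in truck 6; 3 kg remain.
Put P8 (78 kg) in truck 7; 42 kg remain.
Put P9 (14 kg) in truck 1; 0 kg remain.
Put P10 (69 kg) in truck 8; 51 kg remain.
Put P11 (32 kg) in truck 2; 14 kg remain.
Put P12 (19 kg) in truck 3; 28 kg remain.
Put P13 (74 kg) in truck 9; 46 kg remain.
Put P14 (99 kg) in truck 10; 21 kg remain.
10 trucks × 120 kg = 1200 kg; used 934 kg; unused 266 kg.

266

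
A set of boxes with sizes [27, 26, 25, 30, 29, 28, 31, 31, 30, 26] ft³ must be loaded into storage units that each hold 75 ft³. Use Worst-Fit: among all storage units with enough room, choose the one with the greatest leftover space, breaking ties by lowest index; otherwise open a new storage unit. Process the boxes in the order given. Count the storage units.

5

27 ft³ → storage unit 1 (remaining 48 ft³)
26 ft³ → storage unit 1 (remaining 22 ft³)
25 ft³ → storage unit 2 (remaining 50 ft³)
30 ft³ → storage unit 2 (remaining 20 ft³)
29 ft³ → storage unit 3 (remaining 46 ft³)
28 ft³ → storage unit 3 (remaining 18 ft³)
31 ft³ → storage unit 4 (remaining 44 ft³)
31 ft³ → storage unit 4 (remaining 13 ft³)
30 ft³ → storage unit 5 (remaining 45 ft³)
26 ft³ → storage unit 5 (remaining 19 ft³)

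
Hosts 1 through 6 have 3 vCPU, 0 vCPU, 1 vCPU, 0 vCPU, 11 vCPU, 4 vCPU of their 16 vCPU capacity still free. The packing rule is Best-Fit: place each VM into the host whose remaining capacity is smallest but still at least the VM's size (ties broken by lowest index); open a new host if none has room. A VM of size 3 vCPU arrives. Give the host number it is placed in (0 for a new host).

1

Hosts with room: host 1 (3 vCPU), host 5 (11 vCPU), host 6 (4 vCPU).
Tightest fit is host 1 with 3 vCPU free.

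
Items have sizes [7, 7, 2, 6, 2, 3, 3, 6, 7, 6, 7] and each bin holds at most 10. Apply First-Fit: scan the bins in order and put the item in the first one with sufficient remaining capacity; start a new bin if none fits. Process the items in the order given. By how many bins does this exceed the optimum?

0

First-Fit: [7,2] [7,2] [6,3] [3,6] [7] [6] [7] → 7 bins.
7 items exceed 5 (half the capacity), and no two of those can share a bin, so at least 7 bins are needed.
So 7 is already optimal.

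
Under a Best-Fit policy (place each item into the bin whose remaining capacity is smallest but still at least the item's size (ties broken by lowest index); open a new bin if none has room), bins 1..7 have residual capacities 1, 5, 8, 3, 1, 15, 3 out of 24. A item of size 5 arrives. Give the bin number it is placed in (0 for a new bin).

2

Bins with room: bin 2 (5), bin 3 (8), bin 6 (15).
Tightest fit is bin 2 with 5 free.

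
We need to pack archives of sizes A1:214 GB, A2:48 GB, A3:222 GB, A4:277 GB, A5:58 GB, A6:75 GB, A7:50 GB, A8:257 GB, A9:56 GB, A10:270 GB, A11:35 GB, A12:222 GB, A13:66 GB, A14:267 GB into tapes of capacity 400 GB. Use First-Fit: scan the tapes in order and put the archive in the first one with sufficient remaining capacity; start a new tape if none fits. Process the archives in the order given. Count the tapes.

7

Put A1 (214 GB) in tape 1; 186 GB remain.
Put A2 (48 GB) in tape 1; 138 GB remain.
Put A3 (222 GB) in tape 2; 178 GB remain.
Put A4 (277 GB) in tape 3; 123 GB remain.
Put A5 (58 GB) in tape 1; 80 GB remain.
Put A6 (75 GB) in tape 1; 5 GB remain.
Put A7 (50 GB) in tape 2; 128 GB remain.
Put A8 (257 GB) in tape 4; 143 GB remain.
Put A9 (56 GB) in tape 2; 72 GB remain.
Put A10 (270 GB) in tape 5; 130 GB remain.
Put A11 (35 GB) in tape 2; 37 GB remain.
Put A12 (222 GB) in tape 6; 178 GB remain.
Put A13 (66 GB) in tape 3; 57 GB remain.
Put A14 (267 GB) in tape 7; 133 GB remain.
Final tapes: [214,48,58,75] [222,50,56,35] [277,66] [257] [270] [222] [267].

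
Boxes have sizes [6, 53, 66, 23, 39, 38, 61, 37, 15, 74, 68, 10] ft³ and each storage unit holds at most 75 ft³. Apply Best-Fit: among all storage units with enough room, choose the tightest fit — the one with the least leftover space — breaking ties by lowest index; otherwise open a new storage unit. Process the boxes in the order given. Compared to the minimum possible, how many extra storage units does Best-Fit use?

0

Best-Fit: [6,53,15] [66] [23,39,10] [38,37] [61] [74] [68] → 7 storage units.
Total size 490 ft³; any packing needs at least ⌈490/75⌉ = 7 storage units.
So 7 is already optimal.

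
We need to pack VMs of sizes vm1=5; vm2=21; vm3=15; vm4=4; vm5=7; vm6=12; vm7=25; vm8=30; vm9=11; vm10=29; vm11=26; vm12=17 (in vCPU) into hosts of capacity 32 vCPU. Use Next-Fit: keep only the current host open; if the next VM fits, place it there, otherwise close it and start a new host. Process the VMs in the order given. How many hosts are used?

vm1 (5 vCPU) → host 1 (remaining 27 vCPU)
vm2 (21 vCPU) → host 1 (remaining 6 vCPU)
vm3 (15 vCPU) → host 2 (remaining 17 vCPU)
vm4 (4 vCPU) → host 2 (remaining 13 vCPU)
vm5 (7 vCPU) → host 2 (remaining 6 vCPU)
vm6 (12 vCPU) → host 3 (remaining 20 vCPU)
vm7 (25 vCPU) → host 4 (remaining 7 vCPU)
vm8 (30 vCPU) → host 5 (remaining 2 vCPU)
vm9 (11 vCPU) → host 6 (remaining 21 vCPU)
vm10 (29 vCPU) → host 7 (remaining 3 vCPU)
vm11 (26 vCPU) → host 8 (remaining 6 vCPU)
vm12 (17 vCPU) → host 9 (remaining 15 vCPU)

9 hosts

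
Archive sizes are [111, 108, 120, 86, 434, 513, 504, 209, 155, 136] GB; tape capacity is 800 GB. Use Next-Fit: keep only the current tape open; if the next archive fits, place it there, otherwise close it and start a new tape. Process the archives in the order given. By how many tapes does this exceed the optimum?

Next-Fit: [111,108,120,86] [434] [513] [504,209] [155,136] → 5 tapes.
Total size 2376 GB; any packing needs at least ⌈2376/800⌉ = 3 tapes.
An optimal packing achieves that bound: [513,155,120] [504,209,86] [434,136,111,108] → 3 tapes.
Excess: 5 − 3 = 2.

2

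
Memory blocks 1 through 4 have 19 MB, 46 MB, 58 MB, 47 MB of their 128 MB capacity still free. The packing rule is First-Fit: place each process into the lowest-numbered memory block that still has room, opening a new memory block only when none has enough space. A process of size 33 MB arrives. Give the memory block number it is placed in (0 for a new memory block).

2

Memory blocks with room: memory block 2 (46 MB), memory block 3 (58 MB), memory block 4 (47 MB).
The first with room is memory block 2.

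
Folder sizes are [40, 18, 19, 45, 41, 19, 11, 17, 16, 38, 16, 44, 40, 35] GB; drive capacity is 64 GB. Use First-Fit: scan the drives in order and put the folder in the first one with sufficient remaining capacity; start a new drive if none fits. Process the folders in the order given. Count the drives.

40 GB → drive 1 (remaining 24 GB)
18 GB → drive 1 (remaining 6 GB)
19 GB → drive 2 (remaining 45 GB)
45 GB → drive 2 (remaining 0 GB)
41 GB → drive 3 (remaining 23 GB)
19 GB → drive 3 (remaining 4 GB)
11 GB → drive 4 (remaining 53 GB)
17 GB → drive 4 (remaining 36 GB)
16 GB → drive 4 (remaining 20 GB)
38 GB → drive 5 (remaining 26 GB)
16 GB → drive 4 (remaining 4 GB)
44 GB → drive 6 (remaining 20 GB)
40 GB → drive 7 (remaining 24 GB)
35 GB → drive 8 (remaining 29 GB)

8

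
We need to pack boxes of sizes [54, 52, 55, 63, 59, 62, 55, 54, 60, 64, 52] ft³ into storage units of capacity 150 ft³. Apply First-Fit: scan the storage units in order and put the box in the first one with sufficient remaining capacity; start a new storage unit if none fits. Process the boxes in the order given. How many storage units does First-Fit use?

6

storage unit 1: place 54 ft³, 96 ft³ left
storage unit 1: place 52 ft³, 44 ft³ left
storage unit 2: place 55 ft³, 95 ft³ left
storage unit 2: place 63 ft³, 32 ft³ left
storage unit 3: place 59 ft³, 91 ft³ left
storage unit 3: place 62 ft³, 29 ft³ left
storage unit 4: place 55 ft³, 95 ft³ left
storage unit 4: place 54 ft³, 41 ft³ left
storage unit 5: place 60 ft³, 90 ft³ left
storage unit 5: place 64 ft³, 26 ft³ left
storage unit 6: place 52 ft³, 98 ft³ left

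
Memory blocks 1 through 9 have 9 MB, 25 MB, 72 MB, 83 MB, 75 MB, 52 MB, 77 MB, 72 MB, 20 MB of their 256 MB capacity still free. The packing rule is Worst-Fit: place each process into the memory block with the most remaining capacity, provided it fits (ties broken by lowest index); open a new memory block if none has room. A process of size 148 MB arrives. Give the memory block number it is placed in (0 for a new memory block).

0

No memory block has ≥ 148 MB free, so a new memory block is opened.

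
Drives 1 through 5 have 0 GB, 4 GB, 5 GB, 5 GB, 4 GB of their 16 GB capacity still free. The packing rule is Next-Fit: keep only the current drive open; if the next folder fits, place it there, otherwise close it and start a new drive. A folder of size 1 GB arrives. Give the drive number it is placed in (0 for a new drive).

Next-Fit only looks at drive 5, which has 4 GB free.
1 GB fits there.

5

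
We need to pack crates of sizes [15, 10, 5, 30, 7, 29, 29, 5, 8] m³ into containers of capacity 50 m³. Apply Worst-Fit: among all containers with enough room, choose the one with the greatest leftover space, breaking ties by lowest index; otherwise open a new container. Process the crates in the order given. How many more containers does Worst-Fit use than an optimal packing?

1

Worst-Fit: [15,10,5,7] [30] [29,5] [29,8] → 4 containers.
Total size 138 m³; any packing needs at least ⌈138/50⌉ = 3 containers.
An optimal packing achieves that bound: [30,15,5] [29,10,8] [29,7,5] → 3 containers.
Excess: 4 − 3 = 1.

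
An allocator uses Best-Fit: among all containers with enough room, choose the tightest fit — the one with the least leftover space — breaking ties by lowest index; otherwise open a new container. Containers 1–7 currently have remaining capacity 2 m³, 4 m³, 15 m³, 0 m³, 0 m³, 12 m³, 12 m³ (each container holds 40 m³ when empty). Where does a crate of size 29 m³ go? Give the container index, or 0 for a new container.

No container has ≥ 29 m³ free, so a new container is opened.

0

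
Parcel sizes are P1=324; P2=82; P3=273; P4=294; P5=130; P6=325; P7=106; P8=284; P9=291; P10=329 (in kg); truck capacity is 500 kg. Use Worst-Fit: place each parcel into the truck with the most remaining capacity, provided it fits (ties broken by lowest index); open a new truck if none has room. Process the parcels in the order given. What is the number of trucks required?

7

P1 (324 kg) → truck 1 (remaining 176 kg)
P2 (82 kg) → truck 1 (remaining 94 kg)
P3 (273 kg) → truck 2 (remaining 227 kg)
P4 (294 kg) → truck 3 (remaining 206 kg)
P5 (130 kg) → truck 2 (remaining 97 kg)
P6 (325 kg) → truck 4 (remaining 175 kg)
P7 (106 kg) → truck 3 (remaining 100 kg)
P8 (284 kg) → truck 5 (remaining 216 kg)
P9 (291 kg) → truck 6 (remaining 209 kg)
P10 (329 kg) → truck 7 (remaining 171 kg)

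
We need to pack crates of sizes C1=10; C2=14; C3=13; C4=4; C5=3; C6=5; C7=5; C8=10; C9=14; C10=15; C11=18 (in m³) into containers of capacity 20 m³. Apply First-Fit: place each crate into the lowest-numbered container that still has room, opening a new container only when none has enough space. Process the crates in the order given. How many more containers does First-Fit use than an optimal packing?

First-Fit: [10,4,3] [14,5] [13,5] [10] [14] [15] [18] → 7 containers.
Total size 111 m³; any packing needs at least ⌈111/20⌉ = 6 containers.
An optimal packing achieves that bound: [18] [15,5] [14,5] [14,4] [13,3] [10,10] → 6 containers.
Excess: 7 − 6 = 1.

1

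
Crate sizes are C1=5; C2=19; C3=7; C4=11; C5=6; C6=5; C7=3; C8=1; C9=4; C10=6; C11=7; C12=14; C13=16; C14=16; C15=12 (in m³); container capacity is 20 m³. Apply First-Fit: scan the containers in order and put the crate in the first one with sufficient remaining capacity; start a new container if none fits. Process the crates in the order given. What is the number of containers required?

C1 (5 m³) → container 1 (remaining 15 m³)
C2 (19 m³) → container 2 (remaining 1 m³)
C3 (7 m³) → container 1 (remaining 8 m³)
C4 (11 m³) → container 3 (remaining 9 m³)
C5 (6 m³) → container 1 (remaining 2 m³)
C6 (5 m³) → container 3 (remaining 4 m³)
C7 (3 m³) → container 3 (remaining 1 m³)
C8 (1 m³) → container 1 (remaining 1 m³)
C9 (4 m³) → container 4 (remaining 16 m³)
C10 (6 m³) → container 4 (remaining 10 m³)
C11 (7 m³) → container 4 (remaining 3 m³)
C12 (14 m³) → container 5 (remaining 6 m³)
C13 (16 m³) → container 6 (remaining 4 m³)
C14 (16 m³) → container 7 (remaining 4 m³)
C15 (12 m³) → container 8 (remaining 8 m³)
Final containers: [5,7,6,1] [19] [11,5,3] [4,6,7] [14] [16] [16] [12].

8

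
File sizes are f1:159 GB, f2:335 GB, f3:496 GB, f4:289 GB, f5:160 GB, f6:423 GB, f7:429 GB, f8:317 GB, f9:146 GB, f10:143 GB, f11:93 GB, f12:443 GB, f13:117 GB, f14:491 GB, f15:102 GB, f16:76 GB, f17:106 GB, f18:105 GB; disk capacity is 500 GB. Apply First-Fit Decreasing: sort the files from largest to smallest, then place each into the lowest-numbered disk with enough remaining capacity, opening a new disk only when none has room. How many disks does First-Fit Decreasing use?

10

Sorted descending: 496, 491, 443, 429, 423, 335, 317, 289, 160, 159, 146, 143, 117, 106, 105, 102, 93, 76.
Put 496 GB in disk 1; 4 GB remain.
Put 491 GB in disk 2; 9 GB remain.
Put 443 GB in disk 3; 57 GB remain.
Put 429 GB in disk 4; 71 GB remain.
Put 423 GB in disk 5; 77 GB remain.
Put 335 GB in disk 6; 165 GB remain.
Put 317 GB in disk 7; 183 GB remain.
Put 289 GB in disk 8; 211 GB remain.
Put 160 GB in disk 6; 5 GB remain.
Put 159 GB in disk 7; 24 GB remain.
Put 146 GB in disk 8; 65 GB remain.
Put 143 GB in disk 9; 357 GB remain.
Put 117 GB in disk 9; 240 GB remain.
Put 106 GB in disk 9; 134 GB remain.
Put 105 GB in disk 9; 29 GB remain.
Put 102 GB in disk 10; 398 GB remain.
Put 93 GB in disk 10; 305 GB remain.
Put 76 GB in disk 5; 1 GB remain.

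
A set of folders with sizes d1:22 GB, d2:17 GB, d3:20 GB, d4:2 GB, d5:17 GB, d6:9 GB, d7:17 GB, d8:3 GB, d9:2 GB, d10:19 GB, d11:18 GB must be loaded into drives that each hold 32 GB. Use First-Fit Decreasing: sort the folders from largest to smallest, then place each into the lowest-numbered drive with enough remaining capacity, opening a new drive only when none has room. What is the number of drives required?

7 drives

Sorted descending: 22, 20, 19, 18, 17, 17, 17, 9, 3, 2, 2.
drive 1: place 22 GB, 10 GB left
drive 2: place 20 GB, 12 GB left
drive 3: place 19 GB, 13 GB left
drive 4: place 18 GB, 14 GB left
drive 5: place 17 GB, 15 GB left
drive 6: place 17 GB, 15 GB left
drive 7: place 17 GB, 15 GB left
drive 1: place 9 GB, 1 GB left
drive 2: place 3 GB, 9 GB left
drive 2: place 2 GB, 7 GB left
drive 2: place 2 GB, 5 GB left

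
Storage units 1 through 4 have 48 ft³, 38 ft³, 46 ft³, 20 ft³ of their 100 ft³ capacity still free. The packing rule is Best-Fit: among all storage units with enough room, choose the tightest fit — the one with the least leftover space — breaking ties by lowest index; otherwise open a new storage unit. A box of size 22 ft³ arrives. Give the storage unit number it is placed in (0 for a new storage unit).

2

Storage units with room: storage unit 1 (48 ft³), storage unit 2 (38 ft³), storage unit 3 (46 ft³).
Tightest fit is storage unit 2 with 38 ft³ free.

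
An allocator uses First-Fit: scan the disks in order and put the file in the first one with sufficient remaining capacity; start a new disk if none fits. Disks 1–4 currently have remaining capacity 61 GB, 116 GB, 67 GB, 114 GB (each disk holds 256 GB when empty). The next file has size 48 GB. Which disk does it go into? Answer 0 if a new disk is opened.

1

Disks with room: disk 1 (61 GB), disk 2 (116 GB), disk 3 (67 GB), disk 4 (114 GB).
The first with room is disk 1.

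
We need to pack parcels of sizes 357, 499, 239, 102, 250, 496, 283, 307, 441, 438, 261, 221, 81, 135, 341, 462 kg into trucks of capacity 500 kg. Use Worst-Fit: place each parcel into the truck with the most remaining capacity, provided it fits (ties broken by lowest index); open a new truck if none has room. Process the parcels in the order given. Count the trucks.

Put 357 kg in truck 1; 143 kg remain.
Put 499 kg in truck 2; 1 kg remain.
Put 239 kg in truck 3; 261 kg remain.
Put 102 kg in truck 3; 159 kg remain.
Put 250 kg in truck 4; 250 kg remain.
Put 496 kg in truck 5; 4 kg remain.
Put 283 kg in truck 6; 217 kg remain.
Put 307 kg in truck 7; 193 kg remain.
Put 441 kg in truck 8; 59 kg remain.
Put 438 kg in truck 9; 62 kg remain.
Put 261 kg in truck 10; 239 kg remain.
Put 221 kg in truck 4; 29 kg remain.
Put 81 kg in truck 10; 158 kg remain.
Put 135 kg in truck 6; 82 kg remain.
Put 341 kg in truck 11; 159 kg remain.
Put 462 kg in truck 12; 38 kg remain.

12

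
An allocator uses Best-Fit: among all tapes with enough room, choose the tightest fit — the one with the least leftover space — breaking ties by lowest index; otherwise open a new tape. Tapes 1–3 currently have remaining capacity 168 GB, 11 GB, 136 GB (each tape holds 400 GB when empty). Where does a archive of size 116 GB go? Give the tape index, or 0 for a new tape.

Tapes with room: tape 1 (168 GB), tape 3 (136 GB).
Tightest fit is tape 3 with 136 GB free.

3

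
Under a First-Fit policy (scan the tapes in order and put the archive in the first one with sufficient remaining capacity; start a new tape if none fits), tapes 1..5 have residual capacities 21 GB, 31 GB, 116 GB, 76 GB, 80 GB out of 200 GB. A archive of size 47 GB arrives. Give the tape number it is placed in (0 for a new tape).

Tapes with room: tape 3 (116 GB), tape 4 (76 GB), tape 5 (80 GB).
The first with room is tape 3.

3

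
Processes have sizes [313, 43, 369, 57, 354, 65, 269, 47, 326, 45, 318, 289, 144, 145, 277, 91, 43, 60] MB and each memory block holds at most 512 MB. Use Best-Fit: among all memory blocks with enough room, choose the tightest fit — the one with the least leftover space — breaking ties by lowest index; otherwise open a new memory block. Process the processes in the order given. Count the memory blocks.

313 MB → memory block 1 (remaining 199 MB)
43 MB → memory block 1 (remaining 156 MB)
369 MB → memory block 2 (remaining 143 MB)
57 MB → memory block 2 (remaining 86 MB)
354 MB → memory block 3 (remaining 158 MB)
65 MB → memory block 2 (remaining 21 MB)
269 MB → memory block 4 (remaining 243 MB)
47 MB → memory block 1 (remaining 109 MB)
326 MB → memory block 5 (remaining 186 MB)
45 MB → memory block 1 (remaining 64 MB)
318 MB → memory block 6 (remaining 194 MB)
289 MB → memory block 7 (remaining 223 MB)
144 MB → memory block 3 (remaining 14 MB)
145 MB → memory block 5 (remaining 41 MB)
277 MB → memory block 8 (remaining 235 MB)
91 MB → memory block 6 (remaining 103 MB)
43 MB → memory block 1 (remaining 21 MB)
60 MB → memory block 6 (remaining 43 MB)
Final memory blocks: [313,43,47,45,43] [369,57,65] [354,144] [269] [326,145] [318,91,60] [289] [277].

8 memory blocks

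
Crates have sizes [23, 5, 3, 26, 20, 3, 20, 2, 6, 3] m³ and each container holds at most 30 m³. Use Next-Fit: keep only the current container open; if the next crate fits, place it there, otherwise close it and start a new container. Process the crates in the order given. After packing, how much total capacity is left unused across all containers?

39

container 1: place 23 m³, 7 m³ left
container 1: place 5 m³, 2 m³ left
container 2: place 3 m³, 27 m³ left
container 2: place 26 m³, 1 m³ left
container 3: place 20 m³, 10 m³ left
container 3: place 3 m³, 7 m³ left
container 4: place 20 m³, 10 m³ left
container 4: place 2 m³, 8 m³ left
container 4: place 6 m³, 2 m³ left
container 5: place 3 m³, 27 m³ left
5 containers × 30 m³ = 150 m³; used 111 m³; unused 39 m³.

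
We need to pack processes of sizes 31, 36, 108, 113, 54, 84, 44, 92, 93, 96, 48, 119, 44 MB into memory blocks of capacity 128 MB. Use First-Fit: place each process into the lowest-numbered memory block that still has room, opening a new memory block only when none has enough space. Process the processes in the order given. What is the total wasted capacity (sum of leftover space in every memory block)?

memory block 1: place 31 MB, 97 MB left
memory block 1: place 36 MB, 61 MB left
memory block 2: place 108 MB, 20 MB left
memory block 3: place 113 MB, 15 MB left
memory block 1: place 54 MB, 7 MB left
memory block 4: place 84 MB, 44 MB left
memory block 4: place 44 MB, 0 MB left
memory block 5: place 92 MB, 36 MB left
memory block 6: place 93 MB, 35 MB left
memory block 7: place 96 MB, 32 MB left
memory block 8: place 48 MB, 80 MB left
memory block 9: place 119 MB, 9 MB left
memory block 8: place 44 MB, 36 MB left
9 memory blocks × 128 MB = 1152 MB; used 962 MB; unused 190 MB.

190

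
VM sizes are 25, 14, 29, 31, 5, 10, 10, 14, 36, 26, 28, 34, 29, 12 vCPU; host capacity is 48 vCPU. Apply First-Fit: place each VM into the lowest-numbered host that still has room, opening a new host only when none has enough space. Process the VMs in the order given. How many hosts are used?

8 hosts

25 vCPU → host 1 (remaining 23 vCPU)
14 vCPU → host 1 (remaining 9 vCPU)
29 vCPU → host 2 (remaining 19 vCPU)
31 vCPU → host 3 (remaining 17 vCPU)
5 vCPU → host 1 (remaining 4 vCPU)
10 vCPU → host 2 (remaining 9 vCPU)
10 vCPU → host 3 (remaining 7 vCPU)
14 vCPU → host 4 (remaining 34 vCPU)
36 vCPU → host 5 (remaining 12 vCPU)
26 vCPU → host 4 (remaining 8 vCPU)
28 vCPU → host 6 (remaining 20 vCPU)
34 vCPU → host 7 (remaining 14 vCPU)
29 vCPU → host 8 (remaining 19 vCPU)
12 vCPU → host 5 (remaining 0 vCPU)
Final hosts: [25,14,5] [29,10] [31,10] [14,26] [36,12] [28] [34] [29].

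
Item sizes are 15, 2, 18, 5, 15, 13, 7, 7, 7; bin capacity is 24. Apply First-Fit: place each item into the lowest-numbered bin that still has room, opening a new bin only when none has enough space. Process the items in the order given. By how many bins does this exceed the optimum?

First-Fit: [15,2,5] [18] [15,7] [13,7] [7] → 5 bins.
Total size 89; any packing needs at least ⌈89/24⌉ = 4 bins.
An optimal packing achieves that bound: [18,5] [15,7,2] [15,7] [13,7] → 4 bins.
Excess: 5 − 4 = 1.

1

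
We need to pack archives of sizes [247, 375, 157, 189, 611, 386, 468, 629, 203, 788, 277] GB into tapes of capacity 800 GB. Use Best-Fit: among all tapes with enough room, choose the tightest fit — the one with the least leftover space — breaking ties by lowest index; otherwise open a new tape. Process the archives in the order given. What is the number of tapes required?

Put 247 GB in tape 1; 553 GB remain.
Put 375 GB in tape 1; 178 GB remain.
Put 157 GB in tape 1; 21 GB remain.
Put 189 GB in tape 2; 611 GB remain.
Put 611 GB in tape 2; 0 GB remain.
Put 386 GB in tape 3; 414 GB remain.
Put 468 GB in tape 4; 332 GB remain.
Put 629 GB in tape 5; 171 GB remain.
Put 203 GB in tape 4; 129 GB remain.
Put 788 GB in tape 6; 12 GB remain.
Put 277 GB in tape 3; 137 GB remain.
Final tapes: [247,375,157] [189,611] [386,277] [468,203] [629] [788].

6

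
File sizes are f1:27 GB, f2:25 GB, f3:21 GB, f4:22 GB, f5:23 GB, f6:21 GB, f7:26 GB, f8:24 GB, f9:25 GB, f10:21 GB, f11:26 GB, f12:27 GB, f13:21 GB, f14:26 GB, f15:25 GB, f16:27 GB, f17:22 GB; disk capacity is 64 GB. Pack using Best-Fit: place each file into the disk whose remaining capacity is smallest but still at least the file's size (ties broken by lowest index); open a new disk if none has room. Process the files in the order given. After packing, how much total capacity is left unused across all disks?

103

Put f1 (27 GB) in disk 1; 37 GB remain.
Put f2 (25 GB) in disk 1; 12 GB remain.
Put f3 (21 GB) in disk 2; 43 GB remain.
Put f4 (22 GB) in disk 2; 21 GB remain.
Put f5 (23 GB) in disk 3; 41 GB remain.
Put f6 (21 GB) in disk 2; 0 GB remain.
Put f7 (26 GB) in disk 3; 15 GB remain.
Put f8 (24 GB) in disk 4; 40 GB remain.
Put f9 (25 GB) in disk 4; 15 GB remain.
Put f10 (21 GB) in disk 5; 43 GB remain.
Put f11 (26 GB) in disk 5; 17 GB remain.
Put f12 (27 GB) in disk 6; 37 GB remain.
Put f13 (21 GB) in disk 6; 16 GB remain.
Put f14 (26 GB) in disk 7; 38 GB remain.
Put f15 (25 GB) in disk 7; 13 GB remain.
Put f16 (27 GB) in disk 8; 37 GB remain.
Put f17 (22 GB) in disk 8; 15 GB remain.
8 disks × 64 GB = 512 GB; used 409 GB; unused 103 GB.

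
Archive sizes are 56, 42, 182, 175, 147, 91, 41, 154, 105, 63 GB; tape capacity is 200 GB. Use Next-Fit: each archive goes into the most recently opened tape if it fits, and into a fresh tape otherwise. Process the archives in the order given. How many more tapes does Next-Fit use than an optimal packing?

Next-Fit: [56,42] [182] [175] [147] [91,41] [154] [105,63] → 7 tapes.
Total size 1056 GB; any packing needs at least ⌈1056/200⌉ = 6 tapes.
An optimal packing achieves that bound: [182] [175] [154,42] [147,41] [105,91] [63,56] → 6 tapes.
Excess: 7 − 6 = 1.

1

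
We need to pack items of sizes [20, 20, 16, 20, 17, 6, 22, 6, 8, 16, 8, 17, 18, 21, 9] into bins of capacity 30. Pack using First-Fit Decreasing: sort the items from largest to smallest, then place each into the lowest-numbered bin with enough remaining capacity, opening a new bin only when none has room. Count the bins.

10

Sorted descending: 22, 21, 20, 20, 20, 18, 17, 17, 16, 16, 9, 8, 8, 6, 6.
bin 1: place 22, 8 left
bin 2: place 21, 9 left
bin 3: place 20, 10 left
bin 4: place 20, 10 left
bin 5: place 20, 10 left
bin 6: place 18, 12 left
bin 7: place 17, 13 left
bin 8: place 17, 13 left
bin 9: place 16, 14 left
bin 10: place 16, 14 left
bin 2: place 9, 0 left
bin 1: place 8, 0 left
bin 3: place 8, 2 left
bin 4: place 6, 4 left
bin 5: place 6, 4 left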